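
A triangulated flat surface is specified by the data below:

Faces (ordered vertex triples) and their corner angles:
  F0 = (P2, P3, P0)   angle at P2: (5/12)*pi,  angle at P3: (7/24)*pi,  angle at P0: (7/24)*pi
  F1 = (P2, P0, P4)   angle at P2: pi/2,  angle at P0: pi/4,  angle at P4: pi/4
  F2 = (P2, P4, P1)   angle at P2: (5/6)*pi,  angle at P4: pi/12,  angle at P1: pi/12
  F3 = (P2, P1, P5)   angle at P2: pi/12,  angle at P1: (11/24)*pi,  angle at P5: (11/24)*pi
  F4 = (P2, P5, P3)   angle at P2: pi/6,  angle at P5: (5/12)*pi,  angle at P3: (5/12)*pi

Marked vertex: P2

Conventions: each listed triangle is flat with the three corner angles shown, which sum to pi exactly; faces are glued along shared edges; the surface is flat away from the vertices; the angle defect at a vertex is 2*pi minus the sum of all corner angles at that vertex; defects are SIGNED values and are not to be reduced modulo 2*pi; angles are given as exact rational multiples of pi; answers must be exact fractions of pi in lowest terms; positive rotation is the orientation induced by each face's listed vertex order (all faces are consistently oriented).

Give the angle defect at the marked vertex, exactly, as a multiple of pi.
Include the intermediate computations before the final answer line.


Sum of corner angles at P2: 2*pi
defect = 2*pi - 2*pi

Answer: defect(P2) = 0


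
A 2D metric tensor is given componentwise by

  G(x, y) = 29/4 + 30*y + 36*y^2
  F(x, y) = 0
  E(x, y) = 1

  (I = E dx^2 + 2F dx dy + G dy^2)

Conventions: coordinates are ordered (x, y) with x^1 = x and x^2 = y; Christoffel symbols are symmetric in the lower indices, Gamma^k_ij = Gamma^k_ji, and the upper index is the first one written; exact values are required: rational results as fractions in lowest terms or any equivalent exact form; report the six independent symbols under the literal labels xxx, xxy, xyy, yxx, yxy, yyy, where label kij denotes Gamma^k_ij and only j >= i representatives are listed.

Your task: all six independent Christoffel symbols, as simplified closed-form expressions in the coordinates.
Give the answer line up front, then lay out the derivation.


Answer: Gamma_xxx = 0, Gamma_xxy = 0, Gamma_xyy = 0, Gamma_yxx = 0, Gamma_yxy = 0, Gamma_yyy = (144*y + 60)/(144*y^2 + 120*y + 29)

E = 1; F = 0; G = 29/4 + 30*y + 36*y^2
Gamma^k_ij = (1/2) g^{kl} (d_i g_jl + d_j g_il - d_l g_ij), with g^inv = (1/(EG-F^2)) [[G, -F], [-F, E]]
first partials: E_x = 0, E_y = 0, F_x = 0, F_y = 0, G_x = 0, G_y = 30 + 72*y
D = EG - F^2 = 29/4 + 30*y + 36*y^2
expanded: Gamma^x_xx = (G E_x - 2F F_x + F E_y)/(2D), Gamma^x_xy = (G E_y - F G_x)/(2D), Gamma^x_yy = (2G F_y - G G_x - F G_y)/(2D), Gamma^y_xx = (2E F_x - E E_y - F E_x)/(2D), Gamma^y_xy = (E G_x - F E_y)/(2D), Gamma^y_yy = (E G_y - 2F F_y + F G_x)/(2D); substitute and cancel common factors


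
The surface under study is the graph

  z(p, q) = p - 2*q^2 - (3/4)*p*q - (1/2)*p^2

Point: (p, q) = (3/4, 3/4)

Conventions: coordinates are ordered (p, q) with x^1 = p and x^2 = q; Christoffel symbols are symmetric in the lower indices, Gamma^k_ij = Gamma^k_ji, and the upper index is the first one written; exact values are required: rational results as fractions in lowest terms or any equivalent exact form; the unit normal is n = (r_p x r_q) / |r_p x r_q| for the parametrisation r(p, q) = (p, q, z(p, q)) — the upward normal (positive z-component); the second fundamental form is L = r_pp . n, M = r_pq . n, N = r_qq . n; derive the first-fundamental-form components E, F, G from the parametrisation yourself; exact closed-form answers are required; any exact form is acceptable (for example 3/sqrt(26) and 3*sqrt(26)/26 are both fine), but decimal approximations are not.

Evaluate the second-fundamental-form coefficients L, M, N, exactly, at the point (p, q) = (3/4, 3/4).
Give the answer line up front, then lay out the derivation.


Answer: L = -8*sqrt(3530)/1765, M = -6*sqrt(3530)/1765, N = -32*sqrt(3530)/1765

z_p = -5/16, z_q = -57/16, z_pp = -1, z_pq = -3/4, z_qq = -4
E = 281/256, F = 285/256, G = 3505/256; answer radicand W^2 = 1765/128
unnormalised second-form numerators: l = -1, m = -3/4, n = -4; L = l/sqrt(1765/128), and similarly M = m/sqrt(W^2), N = n/sqrt(W^2)


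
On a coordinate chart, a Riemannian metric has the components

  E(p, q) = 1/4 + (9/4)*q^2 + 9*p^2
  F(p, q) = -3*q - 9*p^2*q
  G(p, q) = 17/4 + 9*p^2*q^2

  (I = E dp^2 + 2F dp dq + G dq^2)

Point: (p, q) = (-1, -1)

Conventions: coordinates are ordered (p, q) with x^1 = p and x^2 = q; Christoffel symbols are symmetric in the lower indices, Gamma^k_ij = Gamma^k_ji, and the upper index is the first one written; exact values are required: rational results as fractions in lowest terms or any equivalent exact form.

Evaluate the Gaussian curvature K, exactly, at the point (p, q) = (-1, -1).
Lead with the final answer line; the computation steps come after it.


Answer: K = 7695/4489

E = 23/2, F = 12, G = 53/4, EG - F^2 = 67/8 at the point
E_p = -18, E_q = -9/2, F_p = -18, F_q = -12, G_p = -18, G_q = -18
E_qq = 9/2, F_pq = 18, G_pp = 18
Brioschi: K = (det M1 - det M2) / (EG - F^2)^2 with the standard first/second-derivative matrices M1, M2.
M1 = [[-E_qq/2 + F_pq - G_pp/2, E_p/2, F_p - E_q/2], [F_q - G_p/2, E, F], [G_q/2, F, G]] = [[27/4, -9, -63/4], [-3, 23/2, 12], [-9, 12, 53/4]]; det M1 = -12555/32
M2 = [[0, E_q/2, G_p/2], [E_q/2, E, F], [G_p/2, F, G]] = [[0, -9/4, -9], [-9/4, 23/2, 12], [-9, 12, 53/4]]; det M2 = -32805/64
det M1 - det M2 = 7695/64; K = 7695/64 / (67/8)^2 = 7695/4489


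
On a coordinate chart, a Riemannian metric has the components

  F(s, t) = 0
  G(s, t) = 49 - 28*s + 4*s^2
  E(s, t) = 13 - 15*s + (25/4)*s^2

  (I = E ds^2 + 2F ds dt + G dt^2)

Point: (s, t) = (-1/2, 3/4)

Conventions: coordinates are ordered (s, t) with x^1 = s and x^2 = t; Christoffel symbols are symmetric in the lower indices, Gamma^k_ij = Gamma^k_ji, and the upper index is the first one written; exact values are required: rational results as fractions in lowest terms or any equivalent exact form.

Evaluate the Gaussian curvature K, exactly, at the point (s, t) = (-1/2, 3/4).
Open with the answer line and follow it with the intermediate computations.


Answer: K = 680/124609

E = 353/16, F = 0, G = 64, EG - F^2 = 1412 at the point
E_s = -85/4, E_t = 0, F_s = 0, F_t = 0, G_s = -32, G_t = 0
E_tt = 0, F_st = 0, G_ss = 8
Brioschi: K = (det M1 - det M2) / (EG - F^2)^2 with the standard first/second-derivative matrices M1, M2.
M1 = [[-E_tt/2 + F_st - G_ss/2, E_s/2, F_s - E_t/2], [F_t - G_s/2, E, F], [G_t/2, F, G]] = [[-4, -85/8, 0], [16, 353/16, 0], [0, 0, 64]]; det M1 = 5232
M2 = [[0, E_t/2, G_s/2], [E_t/2, E, F], [G_s/2, F, G]] = [[0, 0, -16], [0, 353/16, 0], [-16, 0, 64]]; det M2 = -5648
det M1 - det M2 = 10880; K = 10880 / (1412)^2 = 680/124609


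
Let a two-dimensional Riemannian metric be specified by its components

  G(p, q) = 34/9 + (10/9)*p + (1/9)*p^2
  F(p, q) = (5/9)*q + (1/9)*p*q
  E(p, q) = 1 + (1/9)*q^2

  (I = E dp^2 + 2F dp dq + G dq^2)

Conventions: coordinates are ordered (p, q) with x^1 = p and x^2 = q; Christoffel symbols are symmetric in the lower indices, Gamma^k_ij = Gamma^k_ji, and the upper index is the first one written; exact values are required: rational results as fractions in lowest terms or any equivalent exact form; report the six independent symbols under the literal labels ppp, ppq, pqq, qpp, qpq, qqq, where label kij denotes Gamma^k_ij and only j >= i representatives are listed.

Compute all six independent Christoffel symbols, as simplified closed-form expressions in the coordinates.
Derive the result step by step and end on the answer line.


E = 1 + (1/9)*q^2; F = (5/9)*q + (1/9)*p*q; G = 34/9 + (10/9)*p + (1/9)*p^2
Gamma^k_ij = (1/2) g^{kl} (d_i g_jl + d_j g_il - d_l g_ij), with g^inv = (1/(EG-F^2)) [[G, -F], [-F, E]]
first partials: E_p = 0, E_q = (2/9)*q, F_p = (1/9)*q, F_q = 5/9 + (1/9)*p, G_p = 10/9 + (2/9)*p, G_q = 0
D = EG - F^2 = 34/9 + (10/9)*p + (1/9)*q^2 + (1/9)*p^2
expanded: Gamma^p_pp = (G E_p - 2F F_p + F E_q)/(2D), Gamma^p_pq = (G E_q - F G_p)/(2D), Gamma^p_qq = (2G F_q - G G_p - F G_q)/(2D), Gamma^q_pp = (2E F_p - E E_q - F E_p)/(2D), Gamma^q_pq = (E G_p - F E_q)/(2D), Gamma^q_qq = (E G_q - 2F F_q + F G_p)/(2D); substitute and cancel common factors

Answer: Gamma_ppp = 0, Gamma_ppq = q/(p^2 + 10*p + q^2 + 34), Gamma_pqq = 0, Gamma_qpp = 0, Gamma_qpq = (p + 5)/(p^2 + 10*p + q^2 + 34), Gamma_qqq = 0


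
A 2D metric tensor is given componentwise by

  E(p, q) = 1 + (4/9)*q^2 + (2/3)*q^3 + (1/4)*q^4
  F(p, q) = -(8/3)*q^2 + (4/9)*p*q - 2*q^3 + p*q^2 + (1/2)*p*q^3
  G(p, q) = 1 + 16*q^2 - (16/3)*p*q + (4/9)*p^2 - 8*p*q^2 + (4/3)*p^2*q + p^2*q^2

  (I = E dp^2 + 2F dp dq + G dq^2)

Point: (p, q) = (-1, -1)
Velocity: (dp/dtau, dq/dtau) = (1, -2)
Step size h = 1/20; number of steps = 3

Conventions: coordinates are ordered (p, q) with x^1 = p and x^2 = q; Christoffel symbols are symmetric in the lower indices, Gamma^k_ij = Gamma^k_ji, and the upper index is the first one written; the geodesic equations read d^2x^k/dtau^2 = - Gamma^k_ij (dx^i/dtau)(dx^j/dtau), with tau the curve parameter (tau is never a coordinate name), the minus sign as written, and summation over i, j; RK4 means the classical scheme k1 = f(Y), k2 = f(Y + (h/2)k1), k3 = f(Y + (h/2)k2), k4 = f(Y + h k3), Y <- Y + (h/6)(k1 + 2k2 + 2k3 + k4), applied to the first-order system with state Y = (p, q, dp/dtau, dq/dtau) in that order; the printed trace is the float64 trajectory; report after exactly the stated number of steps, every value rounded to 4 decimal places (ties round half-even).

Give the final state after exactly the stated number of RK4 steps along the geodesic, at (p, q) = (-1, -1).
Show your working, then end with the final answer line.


f(Y) = (dp/dtau, dq/dtau, -Gamma^p_ij Y'^i Y'^j, -Gamma^q_ij Y'^i Y'^j) with the Gammas evaluated at the stage position; h = 0.050000; intermediate values shown to 6 dp
step 0: p = -1.0000, q = -1.0000, dp/dtau = 1.0000, dq/dtau = -2.0000
step 1:
  k1: at (p, q) = (-1.000000, -1.000000), (dp/dtau, dq/dtau) = (1.000000, -2.000000); Gamma_ppp = 0.000000, Gamma_ppq = 0.002805, Gamma_pqq = 0.042076, Gamma_qpp = 0.000000, Gamma_qpq = -0.072931, Gamma_qqq = -1.093969; k1 = (1.000000, -2.000000, -0.157083, 4.084151)
  k2: at (p, q) = (-0.975000, -1.050000), (dp/dtau, dq/dtau) = (0.996073, -1.897896); Gamma_ppp = 0.000000, Gamma_ppq = 0.002599, Gamma_pqq = 0.033728, Gamma_qpp = 0.000000, Gamma_qpq = -0.079907, Gamma_qqq = -1.037058; k2 = (0.996073, -1.897896, -0.111662, 3.433371)
  k3: at (p, q) = (-0.975098, -1.047447), (dp/dtau, dq/dtau) = (0.997208, -1.914166); Gamma_ppp = 0.000000, Gamma_ppq = 0.002612, Gamma_pqq = 0.034129, Gamma_qpp = 0.000000, Gamma_qpq = -0.079574, Gamma_qqq = -1.039674; k3 = (0.997208, -1.914166, -0.115077, 3.505612)
  k4: at (p, q) = (-0.950140, -1.095708), (dp/dtau, dq/dtau) = (0.994246, -1.824719); Gamma_ppp = 0.000000, Gamma_ppq = 0.002331, Gamma_pqq = 0.026890, Gamma_qpp = 0.000000, Gamma_qpq = -0.085761, Gamma_qqq = -0.989480; k4 = (0.994246, -1.824719, -0.081075, 2.983396)
  Y <- Y + (h/6)(k1 + 2k2 + 2k3 + k4): p = -0.9502, q = -1.0954, dp/dtau = 0.9942, dq/dtau = -1.8255
step 2:
  k1: at (p, q) = (-0.950160, -1.095407), (dp/dtau, dq/dtau) = (0.994236, -1.825454); Gamma_ppp = 0.000000, Gamma_ppq = 0.002333, Gamma_pqq = 0.026932, Gamma_qpp = 0.000000, Gamma_qpq = -0.085725, Gamma_qqq = -0.989763; k1 = (0.994236, -1.825454, -0.081279, 2.987001)
  k2: at (p, q) = (-0.925304, -1.141043), (dp/dtau, dq/dtau) = (0.992204, -1.750779); Gamma_ppp = 0.000000, Gamma_ppq = 0.001998, Gamma_pqq = 0.020748, Gamma_qpp = 0.000000, Gamma_qpq = -0.091132, Gamma_qqq = -0.946192; k2 = (0.992204, -1.750779, -0.056653, 2.583677)
  k3: at (p, q) = (-0.925355, -1.139177), (dp/dtau, dq/dtau) = (0.992820, -1.760862); Gamma_ppp = 0.000000, Gamma_ppq = 0.002014, Gamma_pqq = 0.020989, Gamma_qpp = 0.000000, Gamma_qpq = -0.090926, Gamma_qqq = -0.947797; k3 = (0.992820, -1.760862, -0.058038, 2.620854)
  k4: at (p, q) = (-0.900519, -1.183450), (dp/dtau, dq/dtau) = (0.991334, -1.694411); Gamma_ppp = 0.000000, Gamma_ppq = 0.001635, Gamma_pqq = 0.015501, Gamma_qpp = 0.000000, Gamma_qpq = -0.095824, Gamma_qqq = -0.908677; k4 = (0.991334, -1.694411, -0.039011, 2.286921)
  Y <- Y + (h/6)(k1 + 2k2 + 2k3 + k4): p = -0.9005, q = -1.1833, dp/dtau = 0.9913, dq/dtau = -1.6948
step 3:
  k1: at (p, q) = (-0.900530, -1.183267), (dp/dtau, dq/dtau) = (0.991322, -1.694763); Gamma_ppp = 0.000000, Gamma_ppq = 0.001636, Gamma_pqq = 0.015522, Gamma_qpp = 0.000000, Gamma_qpq = -0.095806, Gamma_qqq = -0.908824; k1 = (0.991322, -1.694763, -0.039085, 2.288424)
  k2: at (p, q) = (-0.875747, -1.225636), (dp/dtau, dq/dtau) = (0.990345, -1.637552); Gamma_ppp = 0.000000, Gamma_ppq = 0.001226, Gamma_pqq = 0.010698, Gamma_qpp = 0.000000, Gamma_qpq = -0.100204, Gamma_qqq = -0.874052; k2 = (0.990345, -1.637552, -0.024711, 2.018829)
  k3: at (p, q) = (-0.875771, -1.224205), (dp/dtau, dq/dtau) = (0.990705, -1.644292); Gamma_ppp = 0.000000, Gamma_ppq = 0.001241, Gamma_pqq = 0.010855, Gamma_qpp = 0.000000, Gamma_qpq = -0.100068, Gamma_qqq = -0.875108; k3 = (0.990705, -1.644292, -0.025304, 2.040003)
  k4: at (p, q) = (-0.850995, -1.265481), (dp/dtau, dq/dtau) = (0.990057, -1.592762); Gamma_ppp = 0.000000, Gamma_ppq = 0.000802, Gamma_pqq = 0.006499, Gamma_qpp = 0.000000, Gamma_qpq = -0.104118, Gamma_qqq = -0.843456; k4 = (0.990057, -1.592762, -0.013958, 1.811386)
  Y <- Y + (h/6)(k1 + 2k2 + 2k3 + k4): p = -0.8510, q = -1.2654, dp/dtau = 0.9900, dq/dtau = -1.5930

Answer: p = -0.8510, q = -1.2654, dp/dtau = 0.9900, dq/dtau = -1.5930


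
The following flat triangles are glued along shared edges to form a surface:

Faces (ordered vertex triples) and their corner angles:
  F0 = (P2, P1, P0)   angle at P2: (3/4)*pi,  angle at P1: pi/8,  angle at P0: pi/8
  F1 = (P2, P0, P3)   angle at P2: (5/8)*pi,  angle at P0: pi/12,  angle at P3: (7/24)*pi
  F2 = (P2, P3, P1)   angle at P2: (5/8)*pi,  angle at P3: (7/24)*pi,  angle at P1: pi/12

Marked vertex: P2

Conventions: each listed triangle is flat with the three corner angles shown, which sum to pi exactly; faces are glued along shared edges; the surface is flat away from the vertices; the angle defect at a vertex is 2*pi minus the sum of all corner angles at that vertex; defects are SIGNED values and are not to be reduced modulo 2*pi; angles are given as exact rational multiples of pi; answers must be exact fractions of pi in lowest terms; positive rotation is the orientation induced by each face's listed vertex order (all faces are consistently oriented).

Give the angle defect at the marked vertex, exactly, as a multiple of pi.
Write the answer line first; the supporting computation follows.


Answer: defect(P2) = 0

Sum of corner angles at P2: 2*pi
defect = 2*pi - 2*pi


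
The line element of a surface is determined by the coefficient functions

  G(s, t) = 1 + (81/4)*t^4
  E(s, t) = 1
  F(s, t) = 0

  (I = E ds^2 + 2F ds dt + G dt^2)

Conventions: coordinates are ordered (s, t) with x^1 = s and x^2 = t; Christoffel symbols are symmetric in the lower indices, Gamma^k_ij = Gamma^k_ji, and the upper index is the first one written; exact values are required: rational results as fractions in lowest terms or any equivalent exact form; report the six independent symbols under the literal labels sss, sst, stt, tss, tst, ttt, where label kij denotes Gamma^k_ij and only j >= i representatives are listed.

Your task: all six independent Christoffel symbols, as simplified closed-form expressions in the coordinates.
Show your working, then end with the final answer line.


E = 1; F = 0; G = 1 + (81/4)*t^4
Gamma^k_ij = (1/2) g^{kl} (d_i g_jl + d_j g_il - d_l g_ij), with g^inv = (1/(EG-F^2)) [[G, -F], [-F, E]]
first partials: E_s = 0, E_t = 0, F_s = 0, F_t = 0, G_s = 0, G_t = 81*t^3
D = EG - F^2 = 1 + (81/4)*t^4
expanded: Gamma^s_ss = (G E_s - 2F F_s + F E_t)/(2D), Gamma^s_st = (G E_t - F G_s)/(2D), Gamma^s_tt = (2G F_t - G G_s - F G_t)/(2D), Gamma^t_ss = (2E F_s - E E_t - F E_s)/(2D), Gamma^t_st = (E G_s - F E_t)/(2D), Gamma^t_tt = (E G_t - 2F F_t + F G_s)/(2D); substitute and cancel common factors

Answer: Gamma_sss = 0, Gamma_sst = 0, Gamma_stt = 0, Gamma_tss = 0, Gamma_tst = 0, Gamma_ttt = 162*t^3/(81*t^4 + 4)


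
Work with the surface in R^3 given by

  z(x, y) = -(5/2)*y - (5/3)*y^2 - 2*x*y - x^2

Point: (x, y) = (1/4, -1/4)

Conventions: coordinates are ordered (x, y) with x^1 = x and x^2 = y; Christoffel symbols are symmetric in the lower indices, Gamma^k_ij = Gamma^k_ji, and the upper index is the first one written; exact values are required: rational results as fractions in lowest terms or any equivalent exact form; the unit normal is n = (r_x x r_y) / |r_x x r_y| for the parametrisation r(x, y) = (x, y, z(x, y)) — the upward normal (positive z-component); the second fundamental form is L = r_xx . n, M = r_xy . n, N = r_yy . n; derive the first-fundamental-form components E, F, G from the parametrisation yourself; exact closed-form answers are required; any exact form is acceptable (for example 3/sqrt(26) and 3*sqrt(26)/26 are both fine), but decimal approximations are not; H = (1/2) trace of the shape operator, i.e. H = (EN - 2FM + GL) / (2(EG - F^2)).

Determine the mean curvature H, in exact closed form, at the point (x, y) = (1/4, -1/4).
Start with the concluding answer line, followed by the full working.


Answer: H = -318*sqrt(205)/8405

z_x = 0, z_y = -13/6, z_xx = -2, z_xy = -2, z_yy = -10/3
E = 1, F = 0, G = 205/36; answer radicand W^2 = 205/36
unnormalised second-form numerators: l = -2, m = -2, n = -10/3; L = l/sqrt(205/36), and similarly M = m/sqrt(W^2), N = n/sqrt(W^2)
H = (E*n - 2*F*m + G*l) / (2*(EG - F^2)*sqrt(W^2)); E*n - 2*F*m + G*l = -265/18, EG - F^2 = 205/36, so H = (-53/41)/sqrt(205/36)


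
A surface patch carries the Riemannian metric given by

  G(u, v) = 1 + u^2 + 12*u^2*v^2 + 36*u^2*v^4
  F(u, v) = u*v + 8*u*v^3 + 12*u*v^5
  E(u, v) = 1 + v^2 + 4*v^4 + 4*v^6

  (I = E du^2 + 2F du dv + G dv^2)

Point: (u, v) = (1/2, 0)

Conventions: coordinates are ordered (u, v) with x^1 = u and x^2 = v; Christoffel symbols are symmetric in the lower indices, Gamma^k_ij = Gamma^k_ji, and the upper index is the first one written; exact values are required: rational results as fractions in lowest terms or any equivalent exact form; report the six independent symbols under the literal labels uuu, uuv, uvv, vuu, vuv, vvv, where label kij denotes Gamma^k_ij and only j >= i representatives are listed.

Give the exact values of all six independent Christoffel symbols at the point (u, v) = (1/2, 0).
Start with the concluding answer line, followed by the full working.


Answer: Gamma_uuu = 0, Gamma_uuv = 0, Gamma_uvv = 0, Gamma_vuu = 0, Gamma_vuv = 2/5, Gamma_vvv = 0

E = 1, F = 0, G = 5/4 at the point
E_u = 0, E_v = 0, F_u = 0, F_v = 1/2, G_u = 1, G_v = 0
EG - F^2 = 5/4;  g^inv = (4/5) * [[5/4, 0], [0, 1]]
first-kind symbols [ij,l] = (1/2)(d_i g_jl + d_j g_il - d_l g_ij): [uu,u] = E_u/2 = 0, [uu,v] = F_u - E_v/2 = 0, [uv,u] = E_v/2 = 0, [uv,v] = G_u/2 = 1/2, [vv,u] = F_v - G_u/2 = 0, [vv,v] = G_v/2 = 0
Gamma^u_ij = (G*[ij,u] - F*[ij,v])/(EG - F^2), Gamma^v_ij = (E*[ij,v] - F*[ij,u])/(EG - F^2)


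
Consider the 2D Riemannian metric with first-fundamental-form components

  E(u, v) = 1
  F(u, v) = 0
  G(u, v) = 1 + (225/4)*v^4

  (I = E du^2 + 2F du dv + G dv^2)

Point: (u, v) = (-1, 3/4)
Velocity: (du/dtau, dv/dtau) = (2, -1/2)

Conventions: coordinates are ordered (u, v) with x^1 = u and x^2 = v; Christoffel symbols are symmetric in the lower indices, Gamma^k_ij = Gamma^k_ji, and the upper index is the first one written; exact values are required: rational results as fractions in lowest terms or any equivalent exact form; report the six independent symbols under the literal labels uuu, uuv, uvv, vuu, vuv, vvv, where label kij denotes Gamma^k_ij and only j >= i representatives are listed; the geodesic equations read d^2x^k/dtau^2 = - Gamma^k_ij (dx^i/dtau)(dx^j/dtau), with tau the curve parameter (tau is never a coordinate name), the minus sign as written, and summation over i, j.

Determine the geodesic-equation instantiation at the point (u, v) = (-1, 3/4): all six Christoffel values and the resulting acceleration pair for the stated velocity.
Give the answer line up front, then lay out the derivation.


Answer: Gamma_uuu = 0, Gamma_uuv = 0, Gamma_uvv = 0, Gamma_vuu = 0, Gamma_vuv = 0, Gamma_vvv = 48600/19249; accelerations (d^2u/dtau^2, d^2v/dtau^2) = (0, -12150/19249)

E = 1, F = 0, G = 19249/1024 at the point
E_u = 0, E_v = 0, F_u = 0, F_v = 0, G_u = 0, G_v = 6075/64
EG - F^2 = 19249/1024;  g^inv = (1024/19249) * [[19249/1024, 0], [0, 1]]
first-kind symbols [ij,l] = (1/2)(d_i g_jl + d_j g_il - d_l g_ij): [uu,u] = E_u/2 = 0, [uu,v] = F_u - E_v/2 = 0, [uv,u] = E_v/2 = 0, [uv,v] = G_u/2 = 0, [vv,u] = F_v - G_u/2 = 0, [vv,v] = G_v/2 = 6075/128
Gamma^u_ij = (G*[ij,u] - F*[ij,v])/(EG - F^2), Gamma^v_ij = (E*[ij,v] - F*[ij,u])/(EG - F^2)
Gamma_uuu = 0, Gamma_uuv = 0, Gamma_uvv = 0, Gamma_vuu = 0, Gamma_vuv = 0, Gamma_vvv = 48600/19249
d^2u/dtau^2 = -(Gamma_uuu*(2)^2 + 2*Gamma_uuv*(2)*(-1/2) + Gamma_uvv*(-1/2)^2) = 0
d^2v/dtau^2 = -(Gamma_vuu*(2)^2 + 2*Gamma_vuv*(2)*(-1/2) + Gamma_vvv*(-1/2)^2) = -12150/19249


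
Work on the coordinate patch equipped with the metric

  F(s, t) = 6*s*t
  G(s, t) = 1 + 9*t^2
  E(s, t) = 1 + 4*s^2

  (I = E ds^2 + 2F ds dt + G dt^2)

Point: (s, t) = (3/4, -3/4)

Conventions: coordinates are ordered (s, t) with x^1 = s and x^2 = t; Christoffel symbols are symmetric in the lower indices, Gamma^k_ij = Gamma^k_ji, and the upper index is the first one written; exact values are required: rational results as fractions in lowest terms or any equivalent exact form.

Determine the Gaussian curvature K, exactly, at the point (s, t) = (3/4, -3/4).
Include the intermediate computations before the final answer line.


E = 13/4, F = -27/8, G = 97/16, EG - F^2 = 133/16 at the point
E_s = 6, E_t = 0, F_s = -9/2, F_t = 9/2, G_s = 0, G_t = -27/2
E_tt = 0, F_st = 6, G_ss = 0
The intrinsic route: Brioschi's K = (det M1 - det M2)/(EG - F^2)^2.
M1 = [[-E_tt/2 + F_st - G_ss/2, E_s/2, F_s - E_t/2], [F_t - G_s/2, E, F], [G_t/2, F, G]] = [[6, 3, -9/2], [9/2, 13/4, -27/8], [-27/4, -27/8, 97/16]]; det M1 = 6
M2 = [[0, E_t/2, G_s/2], [E_t/2, E, F], [G_s/2, F, G]] = [[0, 0, 0], [0, 13/4, -27/8], [0, -27/8, 97/16]]; det M2 = 0
det M1 - det M2 = 6; K = 6 / (133/16)^2 = 1536/17689

Answer: K = 1536/17689


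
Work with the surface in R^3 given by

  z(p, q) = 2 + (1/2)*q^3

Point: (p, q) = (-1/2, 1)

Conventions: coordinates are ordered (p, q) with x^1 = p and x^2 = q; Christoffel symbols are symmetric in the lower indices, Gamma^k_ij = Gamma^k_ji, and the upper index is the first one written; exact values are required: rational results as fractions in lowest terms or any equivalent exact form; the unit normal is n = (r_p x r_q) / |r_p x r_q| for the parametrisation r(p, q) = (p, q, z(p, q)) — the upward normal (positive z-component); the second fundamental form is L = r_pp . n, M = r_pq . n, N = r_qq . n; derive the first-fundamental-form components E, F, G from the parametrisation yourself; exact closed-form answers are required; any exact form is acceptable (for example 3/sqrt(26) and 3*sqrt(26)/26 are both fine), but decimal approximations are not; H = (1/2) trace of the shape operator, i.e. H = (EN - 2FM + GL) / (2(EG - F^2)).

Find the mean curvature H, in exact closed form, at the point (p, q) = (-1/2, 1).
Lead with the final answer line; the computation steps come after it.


Answer: H = 12*sqrt(13)/169

z_p = 0, z_q = 3/2, z_pp = 0, z_pq = 0, z_qq = 3
E = 1, F = 0, G = 13/4; answer radicand W^2 = 13/4
unnormalised second-form numerators: l = 0, m = 0, n = 3; L = l/sqrt(13/4), and similarly M = m/sqrt(W^2), N = n/sqrt(W^2)
H = (E*n - 2*F*m + G*l) / (2*(EG - F^2)*sqrt(W^2)); E*n - 2*F*m + G*l = 3, EG - F^2 = 13/4, so H = (6/13)/sqrt(13/4)


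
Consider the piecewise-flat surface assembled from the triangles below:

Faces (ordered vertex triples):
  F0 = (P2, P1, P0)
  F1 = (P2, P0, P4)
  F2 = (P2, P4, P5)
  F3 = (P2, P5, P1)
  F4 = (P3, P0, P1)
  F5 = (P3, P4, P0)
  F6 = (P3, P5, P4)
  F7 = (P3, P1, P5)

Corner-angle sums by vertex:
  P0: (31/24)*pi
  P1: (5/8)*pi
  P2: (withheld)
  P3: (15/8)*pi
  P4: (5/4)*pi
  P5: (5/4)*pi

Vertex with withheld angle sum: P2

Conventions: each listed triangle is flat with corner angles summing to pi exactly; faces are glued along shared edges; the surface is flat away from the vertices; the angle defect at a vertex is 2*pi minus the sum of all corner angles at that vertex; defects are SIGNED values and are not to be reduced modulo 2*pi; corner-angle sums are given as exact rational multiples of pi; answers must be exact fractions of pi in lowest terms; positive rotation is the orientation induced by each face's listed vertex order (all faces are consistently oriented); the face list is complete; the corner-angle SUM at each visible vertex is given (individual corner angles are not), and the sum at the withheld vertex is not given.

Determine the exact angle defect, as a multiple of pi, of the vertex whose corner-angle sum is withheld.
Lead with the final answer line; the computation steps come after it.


Answer: defect(P2) = (7/24)*pi

V = 6, E = 12, F = 8; chi = V - E + F = 2
Gauss-Bonnet: total defect = 2*pi*chi = 4*pi; visible defects sum to (89/24)*pi


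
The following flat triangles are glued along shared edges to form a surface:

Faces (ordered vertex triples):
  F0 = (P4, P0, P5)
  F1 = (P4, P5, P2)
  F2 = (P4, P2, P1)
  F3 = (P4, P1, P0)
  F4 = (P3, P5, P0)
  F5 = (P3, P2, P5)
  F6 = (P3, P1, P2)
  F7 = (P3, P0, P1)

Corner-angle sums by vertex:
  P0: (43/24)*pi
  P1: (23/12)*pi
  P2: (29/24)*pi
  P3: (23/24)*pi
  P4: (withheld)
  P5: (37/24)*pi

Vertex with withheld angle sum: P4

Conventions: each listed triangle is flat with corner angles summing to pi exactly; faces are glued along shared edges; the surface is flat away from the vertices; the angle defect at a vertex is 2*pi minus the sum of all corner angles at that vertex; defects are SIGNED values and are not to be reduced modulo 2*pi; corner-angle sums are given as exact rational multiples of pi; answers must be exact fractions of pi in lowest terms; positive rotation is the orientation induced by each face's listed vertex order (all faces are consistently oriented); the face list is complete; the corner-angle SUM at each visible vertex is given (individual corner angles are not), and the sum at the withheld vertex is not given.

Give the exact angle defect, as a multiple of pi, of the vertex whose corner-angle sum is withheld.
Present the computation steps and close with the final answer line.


V = 6, E = 12, F = 8; chi = V - E + F = 2
Gauss-Bonnet: total defect = 2*pi*chi = 4*pi; visible defects sum to (31/12)*pi

Answer: defect(P4) = (17/12)*pi


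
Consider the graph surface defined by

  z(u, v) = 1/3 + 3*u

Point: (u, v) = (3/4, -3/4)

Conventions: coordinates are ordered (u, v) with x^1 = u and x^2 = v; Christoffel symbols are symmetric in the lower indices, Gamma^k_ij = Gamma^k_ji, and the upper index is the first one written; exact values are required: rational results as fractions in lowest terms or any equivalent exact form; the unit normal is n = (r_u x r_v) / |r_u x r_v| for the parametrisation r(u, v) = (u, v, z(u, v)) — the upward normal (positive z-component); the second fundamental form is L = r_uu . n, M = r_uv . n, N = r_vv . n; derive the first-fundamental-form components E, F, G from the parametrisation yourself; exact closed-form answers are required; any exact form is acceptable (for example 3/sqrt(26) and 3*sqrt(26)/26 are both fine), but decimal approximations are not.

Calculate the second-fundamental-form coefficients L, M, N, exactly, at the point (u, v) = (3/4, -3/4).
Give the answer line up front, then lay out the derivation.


Answer: L = 0, M = 0, N = 0

z_u = 3, z_v = 0, z_uu = 0, z_uv = 0, z_vv = 0
E = 10, F = 0, G = 1; answer radicand W^2 = 10
unnormalised second-form numerators: l = 0, m = 0, n = 0; L = l/sqrt(10), and similarly M = m/sqrt(W^2), N = n/sqrt(W^2)


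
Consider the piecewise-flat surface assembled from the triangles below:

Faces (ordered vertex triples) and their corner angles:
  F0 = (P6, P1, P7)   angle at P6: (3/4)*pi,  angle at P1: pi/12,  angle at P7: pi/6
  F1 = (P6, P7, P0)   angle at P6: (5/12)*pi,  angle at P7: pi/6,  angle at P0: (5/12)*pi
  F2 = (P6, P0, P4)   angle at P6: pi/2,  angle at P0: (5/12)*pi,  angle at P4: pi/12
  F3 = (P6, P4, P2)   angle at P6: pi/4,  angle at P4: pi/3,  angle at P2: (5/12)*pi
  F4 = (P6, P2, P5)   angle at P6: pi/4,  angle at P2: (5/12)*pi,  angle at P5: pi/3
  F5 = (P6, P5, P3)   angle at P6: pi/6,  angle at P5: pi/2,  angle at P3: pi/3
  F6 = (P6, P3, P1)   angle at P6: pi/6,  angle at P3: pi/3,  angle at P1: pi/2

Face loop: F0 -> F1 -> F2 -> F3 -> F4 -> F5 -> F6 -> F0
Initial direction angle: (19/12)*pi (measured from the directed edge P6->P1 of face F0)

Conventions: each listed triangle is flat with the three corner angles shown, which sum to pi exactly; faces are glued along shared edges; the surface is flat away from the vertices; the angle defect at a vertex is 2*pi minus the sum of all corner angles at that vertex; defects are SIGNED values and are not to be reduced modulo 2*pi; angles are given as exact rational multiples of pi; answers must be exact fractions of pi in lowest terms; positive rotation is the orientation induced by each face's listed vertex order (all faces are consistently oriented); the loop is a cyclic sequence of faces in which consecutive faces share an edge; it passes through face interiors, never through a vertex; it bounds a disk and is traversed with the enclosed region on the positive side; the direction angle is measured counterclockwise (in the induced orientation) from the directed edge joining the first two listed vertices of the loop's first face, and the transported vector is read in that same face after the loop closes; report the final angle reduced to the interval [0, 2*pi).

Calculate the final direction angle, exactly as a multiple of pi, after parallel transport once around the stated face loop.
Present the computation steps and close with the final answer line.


enclosed vertex P6: corner angles sum to (5/2)*pi, defect = 2*pi - (5/2)*pi = -pi/2
the final direction is the initial angle plus the enclosed defects, taken mod 2*pi in the induced orientation
final angle = (19/12)*pi - pi/2 = (13/12)*pi (mod 2*pi)

Answer: final direction angle = (13/12)*pi


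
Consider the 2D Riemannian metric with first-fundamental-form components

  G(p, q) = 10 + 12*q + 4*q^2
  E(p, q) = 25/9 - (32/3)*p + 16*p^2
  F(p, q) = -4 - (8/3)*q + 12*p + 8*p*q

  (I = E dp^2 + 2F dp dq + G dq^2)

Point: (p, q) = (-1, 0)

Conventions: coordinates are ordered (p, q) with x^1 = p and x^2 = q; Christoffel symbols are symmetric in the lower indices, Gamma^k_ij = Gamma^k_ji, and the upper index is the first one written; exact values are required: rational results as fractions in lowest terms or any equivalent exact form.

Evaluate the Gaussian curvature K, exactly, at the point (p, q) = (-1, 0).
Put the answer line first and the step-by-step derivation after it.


Answer: K = 162/29929

E = 265/9, F = -16, G = 10, EG - F^2 = 346/9 at the point
E_p = -128/3, E_q = 0, F_p = 12, F_q = -32/3, G_p = 0, G_q = 12
E_qq = 0, F_pq = 8, G_pp = 0
Using the Brioschi determinant formula for K from the metric derivatives:
M1 = [[-E_qq/2 + F_pq - G_pp/2, E_p/2, F_p - E_q/2], [F_q - G_p/2, E, F], [G_q/2, F, G]] = [[8, -64/3, 12], [-32/3, 265/9, -16], [6, -16, 10]]; det M1 = 8
M2 = [[0, E_q/2, G_p/2], [E_q/2, E, F], [G_p/2, F, G]] = [[0, 0, 0], [0, 265/9, -16], [0, -16, 10]]; det M2 = 0
det M1 - det M2 = 8; K = 8 / (346/9)^2 = 162/29929


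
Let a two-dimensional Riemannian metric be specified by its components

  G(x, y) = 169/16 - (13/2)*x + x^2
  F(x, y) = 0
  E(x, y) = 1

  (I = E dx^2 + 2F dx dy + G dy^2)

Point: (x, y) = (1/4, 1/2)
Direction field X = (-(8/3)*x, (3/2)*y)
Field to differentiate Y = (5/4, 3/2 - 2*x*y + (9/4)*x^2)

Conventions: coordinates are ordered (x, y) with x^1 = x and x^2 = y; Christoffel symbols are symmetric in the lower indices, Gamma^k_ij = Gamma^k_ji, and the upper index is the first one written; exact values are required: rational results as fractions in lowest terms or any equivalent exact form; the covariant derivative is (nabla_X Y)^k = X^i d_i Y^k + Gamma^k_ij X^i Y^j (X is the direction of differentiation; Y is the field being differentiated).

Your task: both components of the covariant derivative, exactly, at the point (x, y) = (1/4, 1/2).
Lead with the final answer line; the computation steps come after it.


Answer: (nabla_X Y)^x = 801/256, (nabla_X Y)^y = -133/288

E = 1, F = 0, G = 9 at the point
E_x = 0, E_y = 0, F_x = 0, F_y = 0, G_x = -6, G_y = 0
EG - F^2 = 9;  g^inv = (1/9) * [[9, 0], [0, 1]]
first-kind symbols [ij,l] = (1/2)(d_i g_jl + d_j g_il - d_l g_ij): [xx,x] = E_x/2 = 0, [xx,y] = F_x - E_y/2 = 0, [xy,x] = E_y/2 = 0, [xy,y] = G_x/2 = -3, [yy,x] = F_y - G_x/2 = 3, [yy,y] = G_y/2 = 0
Gamma^x_ij = (G*[ij,x] - F*[ij,y])/(EG - F^2), Gamma^y_ij = (E*[ij,y] - F*[ij,x])/(EG - F^2)
Gamma_xxx = 0, Gamma_xxy = 0, Gamma_xyy = 3, Gamma_yxx = 0, Gamma_yxy = -1/3, Gamma_yyy = 0
X = (-2/3, 3/4), Y = (5/4, 89/64) at the point


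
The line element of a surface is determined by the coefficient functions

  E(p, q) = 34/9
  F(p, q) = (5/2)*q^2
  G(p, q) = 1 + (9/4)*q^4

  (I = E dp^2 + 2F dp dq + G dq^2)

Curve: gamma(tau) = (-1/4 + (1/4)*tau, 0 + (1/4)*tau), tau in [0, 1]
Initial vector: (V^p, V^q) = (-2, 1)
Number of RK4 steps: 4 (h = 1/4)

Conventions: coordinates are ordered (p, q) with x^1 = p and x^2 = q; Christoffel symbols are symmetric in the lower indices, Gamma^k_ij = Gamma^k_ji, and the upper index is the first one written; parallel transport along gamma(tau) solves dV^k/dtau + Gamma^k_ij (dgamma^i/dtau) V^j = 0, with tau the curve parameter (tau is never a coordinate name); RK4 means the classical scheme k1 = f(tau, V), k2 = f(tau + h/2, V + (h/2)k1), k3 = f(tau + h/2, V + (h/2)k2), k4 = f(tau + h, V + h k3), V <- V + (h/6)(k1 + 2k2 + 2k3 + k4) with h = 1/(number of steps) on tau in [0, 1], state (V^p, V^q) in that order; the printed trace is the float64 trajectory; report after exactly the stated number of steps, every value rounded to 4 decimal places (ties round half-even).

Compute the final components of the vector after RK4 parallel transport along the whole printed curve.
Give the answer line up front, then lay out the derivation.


Answer: V^p = -2.0413, V^q = 0.9988

gamma'(tau) = (1/4, 1/4); f(tau, V)^k = -Gamma^k_ij(gamma(tau)) gamma'^i(tau) V^j; h = 1/4; intermediate values shown to 6 dp
curve data and Christoffel symbols at the stage parameters:
  tau = 0.000000: gamma = (-0.250000, 0.000000), gamma' = (0.250000, 0.250000); Gamma_ppp = 0.000000, Gamma_ppq = 0.000000, Gamma_pqq = 0.000000, Gamma_qpp = 0.000000, Gamma_qpq = 0.000000, Gamma_qqq = 0.000000
  tau = 0.125000: gamma = (-0.218750, 0.031250), gamma' = (0.250000, 0.250000); Gamma_ppp = 0.000000, Gamma_ppq = 0.000000, Gamma_pqq = 0.041360, Gamma_qpp = 0.000000, Gamma_qpq = 0.000000, Gamma_qqq = 0.000036
  tau = 0.250000: gamma = (-0.187500, 0.062500), gamma' = (0.250000, 0.250000); Gamma_ppp = 0.000000, Gamma_ppq = 0.000000, Gamma_pqq = 0.082720, Gamma_qpp = 0.000000, Gamma_qpq = 0.000000, Gamma_qqq = 0.000291
  tau = 0.375000: gamma = (-0.156250, 0.093750), gamma' = (0.250000, 0.250000); Gamma_ppp = 0.000000, Gamma_ppq = 0.000000, Gamma_pqq = 0.124075, Gamma_qpp = 0.000000, Gamma_qpq = 0.000000, Gamma_qqq = 0.000981
  tau = 0.500000: gamma = (-0.125000, 0.125000), gamma' = (0.250000, 0.250000); Gamma_ppp = 0.000000, Gamma_ppq = 0.000000, Gamma_pqq = 0.165417, Gamma_qpp = 0.000000, Gamma_qpq = 0.000000, Gamma_qqq = 0.002326
  tau = 0.625000: gamma = (-0.093750, 0.156250), gamma' = (0.250000, 0.250000); Gamma_ppp = 0.000000, Gamma_ppq = 0.000000, Gamma_pqq = 0.206728, Gamma_qpp = 0.000000, Gamma_qpq = 0.000000, Gamma_qqq = 0.004542
  tau = 0.750000: gamma = (-0.062500, 0.187500), gamma' = (0.250000, 0.250000); Gamma_ppp = 0.000000, Gamma_ppq = 0.000000, Gamma_pqq = 0.247979, Gamma_qpp = 0.000000, Gamma_qpq = 0.000000, Gamma_qqq = 0.007846
  tau = 0.875000: gamma = (-0.031250, 0.218750), gamma' = (0.250000, 0.250000); Gamma_ppp = 0.000000, Gamma_ppq = 0.000000, Gamma_pqq = 0.289128, Gamma_qpp = 0.000000, Gamma_qpq = 0.000000, Gamma_qqq = 0.012452
  tau = 1.000000: gamma = (0.000000, 0.250000), gamma' = (0.250000, 0.250000); Gamma_ppp = 0.000000, Gamma_ppq = 0.000000, Gamma_pqq = 0.330114, Gamma_qpp = 0.000000, Gamma_qpq = 0.000000, Gamma_qqq = 0.018569
step 0: V^p = -2.0000, V^q = 1.0000
step 1: k1 = (0.000000, 0.000000), k2 = (-0.010340, -0.000009), k3 = (-0.010340, -0.000009), k4 = (-0.020680, -0.000073); V <- V + (h/6)(k1 + 2k2 + 2k3 + k4): V^p = -2.0026, V^q = 1.0000
step 2: k1 = (-0.020680, -0.000073), k2 = (-0.031018, -0.000245), k3 = (-0.031018, -0.000245), k4 = (-0.041352, -0.000582); V <- V + (h/6)(k1 + 2k2 + 2k3 + k4): V^p = -2.0103, V^q = 0.9999
step 3: k1 = (-0.041351, -0.000582), k2 = (-0.051675, -0.001135), k3 = (-0.051671, -0.001135), k4 = (-0.061973, -0.001961); V <- V + (h/6)(k1 + 2k2 + 2k3 + k4): V^p = -2.0233, V^q = 0.9996
step 4: k1 = (-0.061972, -0.001961), k2 = (-0.072238, -0.003111), k3 = (-0.072227, -0.003111), k4 = (-0.082434, -0.004637); V <- V + (h/6)(k1 + 2k2 + 2k3 + k4): V^p = -2.0413, V^q = 0.9988


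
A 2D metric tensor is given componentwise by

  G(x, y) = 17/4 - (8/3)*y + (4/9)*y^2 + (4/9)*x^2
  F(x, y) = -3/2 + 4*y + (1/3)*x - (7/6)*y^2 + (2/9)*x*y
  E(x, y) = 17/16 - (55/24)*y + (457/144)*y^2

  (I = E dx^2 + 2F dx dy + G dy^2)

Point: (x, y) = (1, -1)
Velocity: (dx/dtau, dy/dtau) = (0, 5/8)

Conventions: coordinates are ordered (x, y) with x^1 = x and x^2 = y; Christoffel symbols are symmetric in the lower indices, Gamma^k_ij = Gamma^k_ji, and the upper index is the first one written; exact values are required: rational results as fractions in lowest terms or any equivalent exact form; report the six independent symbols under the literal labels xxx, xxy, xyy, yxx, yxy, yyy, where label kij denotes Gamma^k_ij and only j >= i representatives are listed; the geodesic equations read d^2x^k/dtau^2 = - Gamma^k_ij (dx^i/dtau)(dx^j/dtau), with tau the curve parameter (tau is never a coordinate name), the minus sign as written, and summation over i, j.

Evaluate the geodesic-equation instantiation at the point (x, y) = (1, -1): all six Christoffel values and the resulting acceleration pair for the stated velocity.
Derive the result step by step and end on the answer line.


E = 235/36, F = -59/9, G = 281/36 at the point
E_x = 0, E_y = -311/36, F_x = 1/9, F_y = 59/9, G_x = 8/9, G_y = -32/9
EG - F^2 = 10339/1296;  g^inv = (1296/10339) * [[281/36, 59/9], [59/9, 235/36]]
first-kind symbols [ij,l] = (1/2)(d_i g_jl + d_j g_il - d_l g_ij): [xx,x] = E_x/2 = 0, [xx,y] = F_x - E_y/2 = 319/72, [xy,x] = E_y/2 = -311/72, [xy,y] = G_x/2 = 4/9, [yy,x] = F_y - G_x/2 = 55/9, [yy,y] = G_y/2 = -16/9
Gamma^x_ij = (G*[ij,x] - F*[ij,y])/(EG - F^2), Gamma^y_ij = (E*[ij,y] - F*[ij,x])/(EG - F^2)
Gamma_xxx = 37642/10339, Gamma_xxy = -79839/20678, Gamma_xyy = 46716/10339, Gamma_yxx = 74965/20678, Gamma_yxy = -32938/10339, Gamma_yyy = 36880/10339
d^2x/dtau^2 = -(Gamma_xxx*(0)^2 + 2*Gamma_xxy*(0)*(5/8) + Gamma_xyy*(5/8)^2) = -291975/165424
d^2y/dtau^2 = -(Gamma_yxx*(0)^2 + 2*Gamma_yxy*(0)*(5/8) + Gamma_yyy*(5/8)^2) = -57625/41356

Answer: Gamma_xxx = 37642/10339, Gamma_xxy = -79839/20678, Gamma_xyy = 46716/10339, Gamma_yxx = 74965/20678, Gamma_yxy = -32938/10339, Gamma_yyy = 36880/10339; accelerations (d^2x/dtau^2, d^2y/dtau^2) = (-291975/165424, -57625/41356)


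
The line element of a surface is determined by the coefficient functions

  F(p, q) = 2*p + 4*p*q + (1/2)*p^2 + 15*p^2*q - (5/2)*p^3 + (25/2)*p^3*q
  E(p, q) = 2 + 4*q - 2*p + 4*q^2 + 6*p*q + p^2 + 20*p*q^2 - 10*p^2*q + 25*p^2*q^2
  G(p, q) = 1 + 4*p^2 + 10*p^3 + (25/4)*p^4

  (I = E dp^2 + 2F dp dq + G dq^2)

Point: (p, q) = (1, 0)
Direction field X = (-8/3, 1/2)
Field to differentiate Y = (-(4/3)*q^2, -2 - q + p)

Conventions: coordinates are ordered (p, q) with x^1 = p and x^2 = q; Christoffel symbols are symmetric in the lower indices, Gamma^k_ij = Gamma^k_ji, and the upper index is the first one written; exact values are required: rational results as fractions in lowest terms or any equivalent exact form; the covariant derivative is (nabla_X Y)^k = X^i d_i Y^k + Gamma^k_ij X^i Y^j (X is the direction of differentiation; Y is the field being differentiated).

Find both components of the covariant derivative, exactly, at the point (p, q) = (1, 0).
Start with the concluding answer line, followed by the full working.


Answer: (nabla_X Y)^p = 0, (nabla_X Y)^q = 401/510

E = 1, F = 0, G = 85/4 at the point
E_p = 0, E_q = 0, F_p = -9/2, F_q = 63/2, G_p = 63, G_q = 0
EG - F^2 = 85/4;  g^inv = (4/85) * [[85/4, 0], [0, 1]]
first-kind symbols [ij,l] = (1/2)(d_i g_jl + d_j g_il - d_l g_ij): [pp,p] = E_p/2 = 0, [pp,q] = F_p - E_q/2 = -9/2, [pq,p] = E_q/2 = 0, [pq,q] = G_p/2 = 63/2, [qq,p] = F_q - G_p/2 = 0, [qq,q] = G_q/2 = 0
Gamma^p_ij = (G*[ij,p] - F*[ij,q])/(EG - F^2), Gamma^q_ij = (E*[ij,q] - F*[ij,p])/(EG - F^2)
Gamma_ppp = 0, Gamma_ppq = 0, Gamma_pqq = 0, Gamma_qpp = -18/85, Gamma_qpq = 126/85, Gamma_qqq = 0
X = (-8/3, 1/2), Y = (0, -1) at the point
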